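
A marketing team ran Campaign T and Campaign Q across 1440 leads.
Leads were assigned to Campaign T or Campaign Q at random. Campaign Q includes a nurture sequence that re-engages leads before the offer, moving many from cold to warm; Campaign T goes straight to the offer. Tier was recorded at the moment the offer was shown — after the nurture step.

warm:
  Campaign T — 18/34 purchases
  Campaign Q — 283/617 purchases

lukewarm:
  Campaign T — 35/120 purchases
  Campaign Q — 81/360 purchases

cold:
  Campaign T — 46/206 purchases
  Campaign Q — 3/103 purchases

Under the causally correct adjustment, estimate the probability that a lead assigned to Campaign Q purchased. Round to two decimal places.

0.34

Engagement tier lies on the pathway campaign → engagement tier → outcome, so adjusting for it blocks the indirect effect. For the total causal effect of campaign, use the unadjusted pooled rates.
So P(outcome | do(Campaign Q)) is just the pooled rate for Campaign Q: 367/1080 = 0.340.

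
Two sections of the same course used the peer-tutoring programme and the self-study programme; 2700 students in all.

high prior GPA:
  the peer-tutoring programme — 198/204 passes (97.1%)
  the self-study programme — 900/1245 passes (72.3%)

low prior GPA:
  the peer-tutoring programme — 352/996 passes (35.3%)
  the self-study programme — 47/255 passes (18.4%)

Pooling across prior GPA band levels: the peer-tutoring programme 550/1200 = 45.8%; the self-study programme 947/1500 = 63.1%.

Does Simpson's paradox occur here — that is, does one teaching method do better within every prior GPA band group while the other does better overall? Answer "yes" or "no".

Within each prior GPA band level (high prior GPA 97.1% vs 72.3%; low prior GPA 35.3% vs 18.4%), the peer-tutoring programme has the higher rate every time. Pooled: 45.8% vs 63.1% — the self-study programme has the higher rate overall. The two comparisons disagree.

yes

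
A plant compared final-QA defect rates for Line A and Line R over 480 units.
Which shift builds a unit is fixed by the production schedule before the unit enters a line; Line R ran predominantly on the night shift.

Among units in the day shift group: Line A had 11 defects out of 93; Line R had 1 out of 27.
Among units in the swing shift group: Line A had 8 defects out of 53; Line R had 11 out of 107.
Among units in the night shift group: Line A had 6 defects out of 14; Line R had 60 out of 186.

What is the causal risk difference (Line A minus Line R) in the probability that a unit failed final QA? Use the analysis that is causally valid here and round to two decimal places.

+0.08

Here shift is a common cause — it drives both which line a case falls under and the outcome. The crude comparison mixes populations; the stratum-specific rates are the causally relevant ones.
Adjusting over the population distribution of shift: 0.250·(0.118−0.037) + 0.333·(0.151−0.103) + 0.417·(0.429−0.323) = +0.081.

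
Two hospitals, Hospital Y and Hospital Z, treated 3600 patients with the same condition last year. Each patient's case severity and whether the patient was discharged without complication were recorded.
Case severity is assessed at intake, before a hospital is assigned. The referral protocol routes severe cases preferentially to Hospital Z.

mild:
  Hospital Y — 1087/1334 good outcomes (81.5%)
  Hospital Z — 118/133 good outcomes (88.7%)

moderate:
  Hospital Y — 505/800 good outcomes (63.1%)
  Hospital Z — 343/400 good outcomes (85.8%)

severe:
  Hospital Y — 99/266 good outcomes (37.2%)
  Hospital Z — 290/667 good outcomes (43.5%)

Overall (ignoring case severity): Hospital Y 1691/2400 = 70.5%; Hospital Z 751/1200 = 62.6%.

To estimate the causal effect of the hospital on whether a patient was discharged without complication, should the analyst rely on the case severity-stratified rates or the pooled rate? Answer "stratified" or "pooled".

stratified

Nothing the hospital does changes case severity; the imbalance is an allocation artefact. With case severity also predicting the outcome, the pooled figure is confounded, and the within-stratum comparison is the causal one.
Within each level — mild: 81.5% vs 88.7%; moderate: 63.1% vs 85.8%; severe: 37.2% vs 43.5% — Hospital Z is higher every time.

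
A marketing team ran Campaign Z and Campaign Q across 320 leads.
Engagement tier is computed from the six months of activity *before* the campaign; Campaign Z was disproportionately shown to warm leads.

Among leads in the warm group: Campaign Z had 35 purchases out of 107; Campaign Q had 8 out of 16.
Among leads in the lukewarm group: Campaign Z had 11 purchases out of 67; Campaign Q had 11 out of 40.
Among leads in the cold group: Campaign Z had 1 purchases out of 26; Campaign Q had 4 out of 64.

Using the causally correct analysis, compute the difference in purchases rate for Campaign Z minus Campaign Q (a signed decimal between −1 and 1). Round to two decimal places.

Engagement tier satisfies the back-door criterion: it is not a descendant of the campaign, and it blocks the spurious path from campaign to outcome. Adjusting for it (i.e., using the within-engagement tier rates) gives the causal effect.
Adjusting over the population distribution of engagement tier: 0.384·(0.327−0.500) + 0.334·(0.164−0.275) + 0.281·(0.038−0.062) = -0.110.

-0.11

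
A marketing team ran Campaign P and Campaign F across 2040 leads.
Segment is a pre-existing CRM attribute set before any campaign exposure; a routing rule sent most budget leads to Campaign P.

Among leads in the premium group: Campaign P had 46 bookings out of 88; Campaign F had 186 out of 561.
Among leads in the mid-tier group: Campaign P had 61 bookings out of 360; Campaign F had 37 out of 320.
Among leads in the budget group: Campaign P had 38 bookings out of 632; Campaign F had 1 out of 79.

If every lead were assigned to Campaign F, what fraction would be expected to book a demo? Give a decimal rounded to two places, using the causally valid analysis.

0.15

The stratified and pooled comparisons disagree (Campaign P wins within each customer segment; Campaign F wins overall), so the answer turns on the causal role of customer segment.
Since customer segment is a pre-existing factor (not a product of the campaign) and it affects the outcome on its own, it is a confounder. The stratified rates, not the pooled rate, identify the causal effect.
Standardising Campaign F to the population customer segment mix: 0.318·186/561 + 0.333·37/320 + 0.349·1/79 = 0.148.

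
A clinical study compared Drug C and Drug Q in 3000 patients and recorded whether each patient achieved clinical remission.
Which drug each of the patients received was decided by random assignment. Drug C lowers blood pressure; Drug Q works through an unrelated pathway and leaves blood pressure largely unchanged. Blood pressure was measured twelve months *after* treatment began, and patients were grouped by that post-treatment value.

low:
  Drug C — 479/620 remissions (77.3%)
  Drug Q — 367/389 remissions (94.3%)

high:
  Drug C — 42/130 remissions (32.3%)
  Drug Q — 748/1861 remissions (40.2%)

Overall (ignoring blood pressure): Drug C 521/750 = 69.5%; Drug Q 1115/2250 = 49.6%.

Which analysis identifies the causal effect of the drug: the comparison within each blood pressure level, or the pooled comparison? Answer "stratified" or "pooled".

pooled

The blood pressure-specific comparison favours Drug Q throughout, but the pooled figures favour Drug C. The question is whether to condition on blood pressure.
Blood pressure lies on the pathway drug → blood pressure → outcome, so adjusting for it blocks the indirect effect. For the total causal effect of drug, use the unadjusted pooled rates.
Pooled: Drug C 69.5% vs Drug Q 49.6%; Drug C is higher overall.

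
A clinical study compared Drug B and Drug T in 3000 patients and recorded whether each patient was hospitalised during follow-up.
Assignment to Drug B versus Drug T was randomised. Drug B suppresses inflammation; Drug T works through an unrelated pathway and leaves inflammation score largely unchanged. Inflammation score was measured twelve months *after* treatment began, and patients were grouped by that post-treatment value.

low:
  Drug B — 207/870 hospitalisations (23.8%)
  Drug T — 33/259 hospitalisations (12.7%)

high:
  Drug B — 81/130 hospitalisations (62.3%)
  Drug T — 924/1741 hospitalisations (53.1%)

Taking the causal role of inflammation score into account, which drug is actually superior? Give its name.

Drug B

Inflammation score lies on the pathway drug → inflammation score → outcome, so adjusting for it blocks the indirect effect. For the total causal effect of drug, use the unadjusted pooled rates.
Pooled: Drug B 28.8% vs Drug T 47.9%; Drug B is lower overall.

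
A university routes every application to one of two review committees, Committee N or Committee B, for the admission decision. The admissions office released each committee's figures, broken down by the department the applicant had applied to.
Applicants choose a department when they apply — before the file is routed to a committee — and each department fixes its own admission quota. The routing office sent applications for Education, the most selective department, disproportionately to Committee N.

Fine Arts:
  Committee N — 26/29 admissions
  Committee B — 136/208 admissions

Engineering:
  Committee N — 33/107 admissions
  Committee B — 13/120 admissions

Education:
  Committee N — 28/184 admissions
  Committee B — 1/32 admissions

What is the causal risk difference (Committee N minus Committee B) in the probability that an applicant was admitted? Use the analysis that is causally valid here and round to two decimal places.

+0.19

Department differs across review committees for reasons unrelated to any effect of the review committee itself, and it separately predicts the outcome — a classic confounder. We must compare within department levels.
Adjusting over the population distribution of department: 0.349·(0.897−0.654) + 0.334·(0.308−0.108) + 0.318·(0.152−0.031) = +0.190.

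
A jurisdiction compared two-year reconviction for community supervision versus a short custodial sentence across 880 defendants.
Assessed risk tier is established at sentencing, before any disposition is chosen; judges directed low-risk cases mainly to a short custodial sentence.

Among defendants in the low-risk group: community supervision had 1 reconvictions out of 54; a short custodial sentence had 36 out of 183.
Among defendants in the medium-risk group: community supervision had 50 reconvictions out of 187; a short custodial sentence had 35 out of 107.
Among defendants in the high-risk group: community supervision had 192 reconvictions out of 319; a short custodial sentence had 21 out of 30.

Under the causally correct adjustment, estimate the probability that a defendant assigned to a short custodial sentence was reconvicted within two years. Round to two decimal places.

The assessed risk tier-specific comparison favours community supervision throughout, but the pooled figures favour a short custodial sentence. The question is whether to condition on assessed risk tier.
Here assessed risk tier is a common cause — it drives both which disposition a case falls under and the outcome. The crude comparison mixes populations; the stratum-specific rates are the causally relevant ones.
Standardising a short custodial sentence to the population assessed risk tier mix: 0.269·36/183 + 0.334·35/107 + 0.397·21/30 = 0.440.

0.44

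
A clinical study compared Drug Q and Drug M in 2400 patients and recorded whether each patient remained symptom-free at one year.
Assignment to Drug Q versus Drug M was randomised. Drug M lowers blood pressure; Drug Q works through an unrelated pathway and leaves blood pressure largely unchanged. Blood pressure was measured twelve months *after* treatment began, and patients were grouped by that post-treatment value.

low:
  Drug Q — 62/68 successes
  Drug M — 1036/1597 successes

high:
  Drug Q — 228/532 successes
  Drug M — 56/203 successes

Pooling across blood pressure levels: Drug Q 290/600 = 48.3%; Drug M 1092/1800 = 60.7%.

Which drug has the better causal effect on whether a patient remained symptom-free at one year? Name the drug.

Blood pressure lies on the pathway drug → blood pressure → outcome, so adjusting for it blocks the indirect effect. For the total causal effect of drug, use the unadjusted pooled rates.
Pooled: Drug Q 48.3% vs Drug M 60.7%; Drug M is higher overall.

Drug M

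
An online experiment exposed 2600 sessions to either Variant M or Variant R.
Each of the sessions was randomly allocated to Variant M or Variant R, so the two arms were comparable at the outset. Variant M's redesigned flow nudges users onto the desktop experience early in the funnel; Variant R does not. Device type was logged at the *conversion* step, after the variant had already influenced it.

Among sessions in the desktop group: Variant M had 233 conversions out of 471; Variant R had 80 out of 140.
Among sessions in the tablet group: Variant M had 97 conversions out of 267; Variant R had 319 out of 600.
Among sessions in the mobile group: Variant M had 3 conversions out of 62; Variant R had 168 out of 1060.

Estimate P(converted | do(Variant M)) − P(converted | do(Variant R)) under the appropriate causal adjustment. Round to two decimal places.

Variant R is higher inside every device type stratum but Variant M is higher in aggregate. Whether to stratify depends on how device type relates to the variant.
Device type here is a post-treatment variable shaped by the variant; conditioning on it would introduce bias rather than remove it. The overall comparison is the causal one.
The causal difference is the pooled difference: 0.416 − 0.315 = +0.101.

+0.10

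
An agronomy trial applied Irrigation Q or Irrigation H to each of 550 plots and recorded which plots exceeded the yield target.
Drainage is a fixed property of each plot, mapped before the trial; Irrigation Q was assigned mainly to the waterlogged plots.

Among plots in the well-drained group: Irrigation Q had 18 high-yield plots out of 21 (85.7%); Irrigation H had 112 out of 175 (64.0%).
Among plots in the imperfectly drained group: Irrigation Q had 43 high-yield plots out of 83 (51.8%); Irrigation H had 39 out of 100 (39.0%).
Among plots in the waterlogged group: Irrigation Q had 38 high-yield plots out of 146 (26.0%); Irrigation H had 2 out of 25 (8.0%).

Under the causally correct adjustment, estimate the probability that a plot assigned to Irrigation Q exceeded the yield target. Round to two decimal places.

0.56

Within every field drainage level Irrigation Q has the higher rate, yet pooled Irrigation H does — Simpson's reversal.
Nothing the irrigation does changes field drainage; the imbalance is an allocation artefact. With field drainage also predicting the outcome, the pooled figure is confounded, and the within-stratum comparison is the causal one.
Standardising Irrigation Q to the population field drainage mix: 0.356·18/21 + 0.333·43/83 + 0.311·38/146 = 0.559.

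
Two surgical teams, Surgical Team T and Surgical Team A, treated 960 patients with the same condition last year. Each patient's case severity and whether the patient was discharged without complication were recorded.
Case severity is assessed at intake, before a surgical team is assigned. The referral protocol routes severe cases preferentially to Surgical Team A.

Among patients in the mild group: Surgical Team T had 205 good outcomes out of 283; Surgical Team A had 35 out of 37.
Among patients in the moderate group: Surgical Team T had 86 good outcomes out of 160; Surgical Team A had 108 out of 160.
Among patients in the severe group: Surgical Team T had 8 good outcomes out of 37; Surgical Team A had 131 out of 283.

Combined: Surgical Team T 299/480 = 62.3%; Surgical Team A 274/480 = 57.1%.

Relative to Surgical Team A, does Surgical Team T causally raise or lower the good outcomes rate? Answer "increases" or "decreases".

Here case severity is a common cause — it drives both which surgical team a case falls under and the outcome. The crude comparison mixes populations; the stratum-specific rates are the causally relevant ones.
Within each level — mild: 72.4% vs 94.6%; moderate: 53.8% vs 67.5%; severe: 21.6% vs 46.3% — Surgical Team A is higher every time.

decreases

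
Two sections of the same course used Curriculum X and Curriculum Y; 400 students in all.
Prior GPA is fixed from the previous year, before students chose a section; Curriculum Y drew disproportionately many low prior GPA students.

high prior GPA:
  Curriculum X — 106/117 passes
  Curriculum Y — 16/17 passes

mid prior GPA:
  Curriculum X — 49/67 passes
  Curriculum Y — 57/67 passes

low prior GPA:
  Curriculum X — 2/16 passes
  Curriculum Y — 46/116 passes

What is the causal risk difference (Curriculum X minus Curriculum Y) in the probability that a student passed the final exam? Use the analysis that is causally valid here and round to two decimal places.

-0.14

Since prior GPA band is a pre-existing factor (not a product of the teaching method) and it affects the outcome on its own, it is a confounder. The stratified rates, not the pooled rate, identify the causal effect.
Adjusting over the population distribution of prior GPA band: 0.335·(0.906−0.941) + 0.335·(0.731−0.851) + 0.330·(0.125−0.397) = -0.141.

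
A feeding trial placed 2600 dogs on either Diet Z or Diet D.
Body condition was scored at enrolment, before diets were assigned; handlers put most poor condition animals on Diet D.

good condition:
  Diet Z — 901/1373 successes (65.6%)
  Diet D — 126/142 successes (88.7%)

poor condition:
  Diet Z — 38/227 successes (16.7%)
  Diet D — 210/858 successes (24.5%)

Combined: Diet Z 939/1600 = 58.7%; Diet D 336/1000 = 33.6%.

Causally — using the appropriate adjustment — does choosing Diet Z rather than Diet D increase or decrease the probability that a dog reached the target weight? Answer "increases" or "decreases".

Starting body condition differs across diets for reasons unrelated to any effect of the diet itself, and it separately predicts the outcome — a classic confounder. We must compare within starting body condition levels.
Within each level — good condition: 65.6% vs 88.7%; poor condition: 16.7% vs 24.5% — Diet D is higher every time.

decreases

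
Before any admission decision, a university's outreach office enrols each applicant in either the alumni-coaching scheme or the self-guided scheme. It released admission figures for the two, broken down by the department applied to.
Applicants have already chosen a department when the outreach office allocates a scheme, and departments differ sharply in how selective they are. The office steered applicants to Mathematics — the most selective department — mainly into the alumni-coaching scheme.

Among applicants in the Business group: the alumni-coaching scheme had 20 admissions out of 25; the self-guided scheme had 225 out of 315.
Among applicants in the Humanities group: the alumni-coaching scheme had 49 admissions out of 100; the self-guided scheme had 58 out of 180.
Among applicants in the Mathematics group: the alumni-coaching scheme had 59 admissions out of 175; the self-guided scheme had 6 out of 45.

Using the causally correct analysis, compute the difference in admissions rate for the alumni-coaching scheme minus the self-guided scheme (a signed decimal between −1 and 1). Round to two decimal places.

The stratified and pooled comparisons disagree (the alumni-coaching scheme wins within each department; the self-guided scheme wins overall), so the answer turns on the causal role of department.
Department differs across outreach schemes for reasons unrelated to any effect of the outreach scheme itself, and it separately predicts the outcome — a classic confounder. We must compare within department levels.
Adjusting over the population distribution of department: 0.405·(0.800−0.714) + 0.333·(0.490−0.322) + 0.262·(0.337−0.133) = +0.144.

+0.14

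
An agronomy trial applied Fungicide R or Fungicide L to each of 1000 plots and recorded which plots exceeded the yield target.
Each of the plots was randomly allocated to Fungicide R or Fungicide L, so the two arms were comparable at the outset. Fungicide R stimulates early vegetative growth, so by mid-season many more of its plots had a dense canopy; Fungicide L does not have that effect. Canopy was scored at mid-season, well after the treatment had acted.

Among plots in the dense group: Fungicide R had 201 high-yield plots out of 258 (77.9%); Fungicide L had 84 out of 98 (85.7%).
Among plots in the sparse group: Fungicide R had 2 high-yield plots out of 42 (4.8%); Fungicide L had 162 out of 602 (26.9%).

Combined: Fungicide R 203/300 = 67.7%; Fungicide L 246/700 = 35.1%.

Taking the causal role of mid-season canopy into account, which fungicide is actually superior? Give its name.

Fungicide R

Mid-season canopy is recorded after the fungicide and is itself shifted by it — it sits on the causal path from fungicide to outcome. Conditioning on a mediator would strip out part of the effect we want; the pooled comparison gives the total causal effect.
Pooled: Fungicide R 67.7% vs Fungicide L 35.1%; Fungicide R is higher overall.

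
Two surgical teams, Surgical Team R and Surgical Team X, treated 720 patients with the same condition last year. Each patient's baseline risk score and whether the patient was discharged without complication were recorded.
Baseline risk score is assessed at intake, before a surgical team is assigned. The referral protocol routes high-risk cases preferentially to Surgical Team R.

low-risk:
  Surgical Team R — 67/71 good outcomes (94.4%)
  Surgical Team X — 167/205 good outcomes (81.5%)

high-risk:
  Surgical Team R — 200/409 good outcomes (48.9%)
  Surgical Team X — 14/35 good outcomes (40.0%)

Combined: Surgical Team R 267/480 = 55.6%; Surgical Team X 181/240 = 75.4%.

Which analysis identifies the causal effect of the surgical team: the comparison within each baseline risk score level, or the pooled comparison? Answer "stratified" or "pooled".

stratified

Baseline risk score satisfies the back-door criterion: it is not a descendant of the surgical team, and it blocks the spurious path from surgical team to outcome. Adjusting for it (i.e., using the within-baseline risk score rates) gives the causal effect.
Within each level — low-risk: 94.4% vs 81.5%; high-risk: 48.9% vs 40.0% — Surgical Team R is higher every time.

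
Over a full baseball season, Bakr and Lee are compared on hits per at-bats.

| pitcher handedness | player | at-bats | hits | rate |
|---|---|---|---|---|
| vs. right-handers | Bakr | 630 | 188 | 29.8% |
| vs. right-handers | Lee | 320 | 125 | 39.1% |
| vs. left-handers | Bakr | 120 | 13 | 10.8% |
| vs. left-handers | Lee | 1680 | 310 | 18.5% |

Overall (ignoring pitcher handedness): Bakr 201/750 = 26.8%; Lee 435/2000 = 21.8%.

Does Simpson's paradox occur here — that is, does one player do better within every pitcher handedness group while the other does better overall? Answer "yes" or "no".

yes

Within each pitcher handedness level (vs. right-handers 29.8% vs 39.1%; vs. left-handers 10.8% vs 18.5%), Lee has the higher rate every time. Pooled: 26.8% vs 21.8% — Bakr has the higher rate overall. The two comparisons disagree.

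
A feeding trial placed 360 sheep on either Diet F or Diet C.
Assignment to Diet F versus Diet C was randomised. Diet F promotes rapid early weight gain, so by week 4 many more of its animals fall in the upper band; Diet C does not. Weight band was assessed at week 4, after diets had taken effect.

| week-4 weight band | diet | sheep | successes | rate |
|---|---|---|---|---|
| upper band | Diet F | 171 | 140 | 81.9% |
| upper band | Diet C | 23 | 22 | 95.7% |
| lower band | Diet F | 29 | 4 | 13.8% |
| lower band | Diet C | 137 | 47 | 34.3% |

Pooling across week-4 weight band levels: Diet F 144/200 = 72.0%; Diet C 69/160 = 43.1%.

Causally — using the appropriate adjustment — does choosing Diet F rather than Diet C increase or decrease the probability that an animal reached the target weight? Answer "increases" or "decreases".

increases

Week-4 weight band is recorded after the diet and is itself shifted by it — it sits on the causal path from diet to outcome. Conditioning on a mediator would strip out part of the effect we want; the pooled comparison gives the total causal effect.
Pooled: Diet F 72.0% vs Diet C 43.1%; Diet F is higher overall.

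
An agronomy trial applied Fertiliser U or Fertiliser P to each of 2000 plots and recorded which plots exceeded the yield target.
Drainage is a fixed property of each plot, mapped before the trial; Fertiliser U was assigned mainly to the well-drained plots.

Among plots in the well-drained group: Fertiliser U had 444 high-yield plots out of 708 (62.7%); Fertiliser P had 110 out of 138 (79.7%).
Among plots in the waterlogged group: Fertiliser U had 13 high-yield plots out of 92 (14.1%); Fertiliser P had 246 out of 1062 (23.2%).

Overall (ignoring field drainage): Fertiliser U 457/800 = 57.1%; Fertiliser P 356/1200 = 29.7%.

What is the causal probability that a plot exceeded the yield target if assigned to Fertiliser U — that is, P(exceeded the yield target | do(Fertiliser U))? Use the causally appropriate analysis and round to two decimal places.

0.35

The imbalance in field drainage arose from how plots were allocated, not from anything the fertiliser did; and field drainage independently affects the outcome. The pooled gap is confounded — condition on field drainage.
Standardising Fertiliser U to the population field drainage mix: 0.423·444/708 + 0.577·13/92 = 0.347.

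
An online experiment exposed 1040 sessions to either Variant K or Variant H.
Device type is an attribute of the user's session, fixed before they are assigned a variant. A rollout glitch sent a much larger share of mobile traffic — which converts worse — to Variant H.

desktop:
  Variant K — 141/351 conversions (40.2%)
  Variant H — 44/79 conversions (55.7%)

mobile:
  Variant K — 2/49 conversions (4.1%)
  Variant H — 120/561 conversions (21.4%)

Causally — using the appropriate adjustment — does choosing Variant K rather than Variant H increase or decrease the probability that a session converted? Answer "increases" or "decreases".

Within every device type level Variant H has the higher rate, yet pooled Variant K does — Simpson's reversal.
Device type differs across variants for reasons unrelated to any effect of the variant itself, and it separately predicts the outcome — a classic confounder. We must compare within device type levels.
Within each level — desktop: 40.2% vs 55.7%; mobile: 4.1% vs 21.4% — Variant H is higher every time.

decreases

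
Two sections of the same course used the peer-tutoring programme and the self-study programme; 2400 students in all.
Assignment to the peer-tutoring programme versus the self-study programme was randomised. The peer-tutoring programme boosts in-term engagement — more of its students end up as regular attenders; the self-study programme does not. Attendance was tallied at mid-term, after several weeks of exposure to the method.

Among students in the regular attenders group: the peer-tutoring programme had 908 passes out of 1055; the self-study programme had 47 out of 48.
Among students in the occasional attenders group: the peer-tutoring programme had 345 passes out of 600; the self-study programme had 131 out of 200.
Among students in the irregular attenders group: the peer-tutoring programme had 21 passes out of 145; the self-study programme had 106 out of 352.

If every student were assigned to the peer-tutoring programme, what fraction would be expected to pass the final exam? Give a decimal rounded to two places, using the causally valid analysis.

The mid-term attendance-specific comparison favours the self-study programme throughout, but the pooled figures favour the peer-tutoring programme. The question is whether to condition on mid-term attendance.
Mid-term attendance is recorded after the teaching method and is itself shifted by it — it sits on the causal path from teaching method to outcome. Conditioning on a mediator would strip out part of the effect we want; the pooled comparison gives the total causal effect.
So P(outcome | do(the peer-tutoring programme)) is just the pooled rate for the peer-tutoring programme: 1274/1800 = 0.708.

0.71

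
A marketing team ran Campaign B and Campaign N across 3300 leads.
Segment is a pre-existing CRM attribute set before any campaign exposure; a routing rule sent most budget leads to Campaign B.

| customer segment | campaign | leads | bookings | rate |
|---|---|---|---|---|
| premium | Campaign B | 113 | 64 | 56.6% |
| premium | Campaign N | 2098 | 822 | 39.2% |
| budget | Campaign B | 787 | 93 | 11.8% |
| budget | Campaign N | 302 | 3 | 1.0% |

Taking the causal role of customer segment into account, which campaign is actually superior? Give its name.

The imbalance in customer segment arose from how leads were allocated, not from anything the campaign did; and customer segment independently affects the outcome. The pooled gap is confounded — condition on customer segment.
Within each level — premium: 56.6% vs 39.2%; budget: 11.8% vs 1.0% — Campaign B is higher every time.

Campaign B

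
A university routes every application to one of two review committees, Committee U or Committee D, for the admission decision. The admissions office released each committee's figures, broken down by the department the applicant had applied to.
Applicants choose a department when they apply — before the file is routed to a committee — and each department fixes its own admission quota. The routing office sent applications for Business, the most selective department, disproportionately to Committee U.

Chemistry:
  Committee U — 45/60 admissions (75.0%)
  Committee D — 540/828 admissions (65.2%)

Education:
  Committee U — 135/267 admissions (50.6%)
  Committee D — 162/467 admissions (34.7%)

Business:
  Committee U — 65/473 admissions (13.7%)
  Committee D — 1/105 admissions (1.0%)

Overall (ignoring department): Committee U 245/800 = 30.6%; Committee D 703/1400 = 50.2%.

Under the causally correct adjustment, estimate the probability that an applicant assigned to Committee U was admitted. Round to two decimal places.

0.51

The stratified and pooled comparisons disagree (Committee U wins within each department; Committee D wins overall), so the answer turns on the causal role of department.
Department is set before the review committee has any effect — it is not caused by the review committee — and it independently drives the outcome. That makes it a confounder, so the causal comparison is within department levels.
Standardising Committee U to the population department mix: 0.404·45/60 + 0.334·135/267 + 0.263·65/473 = 0.508.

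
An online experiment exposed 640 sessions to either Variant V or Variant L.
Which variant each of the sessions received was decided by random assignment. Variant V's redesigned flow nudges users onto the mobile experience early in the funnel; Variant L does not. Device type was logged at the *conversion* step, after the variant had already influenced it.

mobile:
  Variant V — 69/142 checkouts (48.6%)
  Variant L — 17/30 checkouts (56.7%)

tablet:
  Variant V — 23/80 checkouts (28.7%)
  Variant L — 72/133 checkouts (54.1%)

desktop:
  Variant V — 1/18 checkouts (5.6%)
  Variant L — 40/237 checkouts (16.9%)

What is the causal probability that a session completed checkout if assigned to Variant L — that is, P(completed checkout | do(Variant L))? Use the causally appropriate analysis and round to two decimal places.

The device type-specific comparison favours Variant L throughout, but the pooled figures favour Variant V. The question is whether to condition on device type.
Stratifying would compare variants among sessions the variants themselves sorted into device type groups — a form of selection on an intermediate. The unconditioned pooled rates give the total causal effect.
So P(outcome | do(Variant L)) is just the pooled rate for Variant L: 129/400 = 0.323.

0.32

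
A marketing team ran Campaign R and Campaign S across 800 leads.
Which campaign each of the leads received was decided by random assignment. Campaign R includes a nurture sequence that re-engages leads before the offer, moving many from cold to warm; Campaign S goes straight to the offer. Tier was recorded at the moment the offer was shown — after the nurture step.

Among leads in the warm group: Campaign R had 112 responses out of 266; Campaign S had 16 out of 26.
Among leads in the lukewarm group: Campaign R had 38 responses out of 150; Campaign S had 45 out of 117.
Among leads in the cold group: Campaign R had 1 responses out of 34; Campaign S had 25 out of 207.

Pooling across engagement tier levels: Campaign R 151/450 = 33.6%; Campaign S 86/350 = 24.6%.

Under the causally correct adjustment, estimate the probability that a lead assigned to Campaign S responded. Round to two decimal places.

Engagement tier is downstream of the campaign. One should not condition on a consequence of treatment, so the overall rates are the right comparison.
So P(outcome | do(Campaign S)) is just the pooled rate for Campaign S: 86/350 = 0.246.

0.25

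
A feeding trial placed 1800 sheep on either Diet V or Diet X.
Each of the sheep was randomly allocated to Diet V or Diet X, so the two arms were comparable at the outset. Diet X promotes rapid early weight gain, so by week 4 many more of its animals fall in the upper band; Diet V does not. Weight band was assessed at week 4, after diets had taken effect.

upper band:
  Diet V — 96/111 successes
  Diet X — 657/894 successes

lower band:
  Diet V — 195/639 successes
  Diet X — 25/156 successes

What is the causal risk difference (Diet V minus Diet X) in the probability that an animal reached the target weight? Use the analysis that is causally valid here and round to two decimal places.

-0.26

The distribution of week-4 weight band is itself part of what the diet does — it is an intermediate outcome. Holding it fixed would remove that part of the effect; the total effect is the pooled difference.
The causal difference is the pooled difference: 0.388 − 0.650 = -0.262.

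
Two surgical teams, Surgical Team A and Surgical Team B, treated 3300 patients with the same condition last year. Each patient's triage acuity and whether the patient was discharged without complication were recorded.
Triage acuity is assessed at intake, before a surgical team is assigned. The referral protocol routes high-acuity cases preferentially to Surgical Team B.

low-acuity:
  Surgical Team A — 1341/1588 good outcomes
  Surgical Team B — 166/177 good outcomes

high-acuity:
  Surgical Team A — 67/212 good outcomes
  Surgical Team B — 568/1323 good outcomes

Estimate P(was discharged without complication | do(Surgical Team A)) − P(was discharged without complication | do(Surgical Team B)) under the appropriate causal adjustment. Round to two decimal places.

The triage acuity-specific comparison favours Surgical Team B throughout, but the pooled figures favour Surgical Team A. The question is whether to condition on triage acuity.
Triage acuity differs across surgical teams for reasons unrelated to any effect of the surgical team itself, and it separately predicts the outcome — a classic confounder. We must compare within triage acuity levels.
Adjusting over the population distribution of triage acuity: 0.535·(0.844−0.938) + 0.465·(0.316−0.429) = -0.103.

-0.10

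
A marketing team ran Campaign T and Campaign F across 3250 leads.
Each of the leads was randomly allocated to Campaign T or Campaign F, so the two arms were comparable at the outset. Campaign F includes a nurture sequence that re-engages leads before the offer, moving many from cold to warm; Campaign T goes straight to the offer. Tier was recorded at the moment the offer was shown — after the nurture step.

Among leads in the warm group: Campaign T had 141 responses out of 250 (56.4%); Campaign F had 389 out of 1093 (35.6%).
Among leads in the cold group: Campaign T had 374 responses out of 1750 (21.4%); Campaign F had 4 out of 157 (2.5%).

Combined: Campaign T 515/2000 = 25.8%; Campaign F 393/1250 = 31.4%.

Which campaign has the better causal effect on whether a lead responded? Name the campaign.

Campaign F

Engagement tier here is a post-treatment variable shaped by the campaign; conditioning on it would introduce bias rather than remove it. The overall comparison is the causal one.
Pooled: Campaign T 25.8% vs Campaign F 31.4%; Campaign F is higher overall.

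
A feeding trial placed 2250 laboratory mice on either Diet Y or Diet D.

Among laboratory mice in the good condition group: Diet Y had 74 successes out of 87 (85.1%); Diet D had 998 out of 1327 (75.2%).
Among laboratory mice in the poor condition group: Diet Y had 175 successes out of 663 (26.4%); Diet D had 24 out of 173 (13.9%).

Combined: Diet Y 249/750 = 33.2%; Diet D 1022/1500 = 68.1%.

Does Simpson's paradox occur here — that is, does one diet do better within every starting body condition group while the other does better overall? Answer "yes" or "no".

yes

Within each starting body condition level (good condition 85.1% vs 75.2%; poor condition 26.4% vs 13.9%), Diet Y has the higher rate every time. Pooled: 33.2% vs 68.1% — Diet D has the higher rate overall. The two comparisons disagree.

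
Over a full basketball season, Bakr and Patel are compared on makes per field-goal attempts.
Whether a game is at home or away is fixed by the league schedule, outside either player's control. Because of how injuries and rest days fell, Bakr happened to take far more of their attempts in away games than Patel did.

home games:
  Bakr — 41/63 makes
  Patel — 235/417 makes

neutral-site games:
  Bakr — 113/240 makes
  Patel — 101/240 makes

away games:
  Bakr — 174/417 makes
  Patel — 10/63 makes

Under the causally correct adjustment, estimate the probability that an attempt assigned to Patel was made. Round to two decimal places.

Since game venue is a pre-existing factor (not a product of the player) and it affects the outcome on its own, it is a confounder. The stratified rates, not the pooled rate, identify the causal effect.
Standardising Patel to the population game venue mix: 0.333·235/417 + 0.333·101/240 + 0.333·10/63 = 0.381.

0.38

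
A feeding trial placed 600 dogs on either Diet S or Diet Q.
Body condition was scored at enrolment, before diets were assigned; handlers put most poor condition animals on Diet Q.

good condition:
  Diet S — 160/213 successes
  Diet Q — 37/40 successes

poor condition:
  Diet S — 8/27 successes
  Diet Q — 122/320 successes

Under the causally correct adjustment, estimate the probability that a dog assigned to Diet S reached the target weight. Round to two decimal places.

0.49

Diet Q is higher inside every starting body condition stratum but Diet S is higher in aggregate. Whether to stratify depends on how starting body condition relates to the diet.
Since starting body condition is a pre-existing factor (not a product of the diet) and it affects the outcome on its own, it is a confounder. The stratified rates, not the pooled rate, identify the causal effect.
Standardising Diet S to the population starting body condition mix: 0.422·160/213 + 0.578·8/27 = 0.488.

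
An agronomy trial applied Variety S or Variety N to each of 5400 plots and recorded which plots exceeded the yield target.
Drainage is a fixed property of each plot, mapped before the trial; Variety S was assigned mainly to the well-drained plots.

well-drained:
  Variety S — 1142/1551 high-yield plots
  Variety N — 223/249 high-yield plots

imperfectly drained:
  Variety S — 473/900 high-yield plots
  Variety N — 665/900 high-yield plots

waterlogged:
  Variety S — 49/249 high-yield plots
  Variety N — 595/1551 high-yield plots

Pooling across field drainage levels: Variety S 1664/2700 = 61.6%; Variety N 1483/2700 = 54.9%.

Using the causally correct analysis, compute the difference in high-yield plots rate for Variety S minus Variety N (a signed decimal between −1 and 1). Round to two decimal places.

-0.19

The stratified and pooled comparisons disagree (Variety N wins within each field drainage; Variety S wins overall), so the answer turns on the causal role of field drainage.
Nothing the variety does changes field drainage; the imbalance is an allocation artefact. With field drainage also predicting the outcome, the pooled figure is confounded, and the within-stratum comparison is the causal one.
Adjusting over the population distribution of field drainage: 0.333·(0.736−0.896) + 0.333·(0.526−0.739) + 0.333·(0.197−0.384) = -0.186.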